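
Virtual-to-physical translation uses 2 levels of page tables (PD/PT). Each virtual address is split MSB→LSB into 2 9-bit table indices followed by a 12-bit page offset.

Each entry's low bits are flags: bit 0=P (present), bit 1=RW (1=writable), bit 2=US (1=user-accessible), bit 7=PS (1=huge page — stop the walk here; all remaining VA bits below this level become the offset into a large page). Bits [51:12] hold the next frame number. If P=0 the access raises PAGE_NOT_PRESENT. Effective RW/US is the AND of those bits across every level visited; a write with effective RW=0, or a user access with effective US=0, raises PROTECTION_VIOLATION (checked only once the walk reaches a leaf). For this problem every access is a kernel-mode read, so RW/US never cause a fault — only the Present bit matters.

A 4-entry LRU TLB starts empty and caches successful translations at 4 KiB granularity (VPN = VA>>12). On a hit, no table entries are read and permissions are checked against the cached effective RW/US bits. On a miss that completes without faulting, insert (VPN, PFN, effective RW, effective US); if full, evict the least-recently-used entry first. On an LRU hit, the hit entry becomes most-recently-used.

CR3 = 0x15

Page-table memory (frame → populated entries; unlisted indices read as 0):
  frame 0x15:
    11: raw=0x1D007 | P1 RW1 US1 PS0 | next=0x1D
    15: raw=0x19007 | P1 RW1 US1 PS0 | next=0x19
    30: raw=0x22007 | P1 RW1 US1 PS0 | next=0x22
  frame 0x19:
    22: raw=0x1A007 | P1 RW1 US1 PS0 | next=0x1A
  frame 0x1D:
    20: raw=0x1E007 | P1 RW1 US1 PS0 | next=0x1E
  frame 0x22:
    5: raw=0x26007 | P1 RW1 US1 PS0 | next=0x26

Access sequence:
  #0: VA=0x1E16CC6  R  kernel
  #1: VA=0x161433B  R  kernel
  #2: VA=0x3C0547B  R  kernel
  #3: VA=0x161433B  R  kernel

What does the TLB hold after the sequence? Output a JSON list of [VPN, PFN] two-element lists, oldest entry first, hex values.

Trace:
#0 VA=0x1E16CC6 (r,kernel):
  [0] read 0x15 idx=15: raw=0x19007 flags P=1 W=1 U=1 S=0
  [1] read 0x19 idx=22: raw=0x1A007 flags P=1 W=1 U=1 S=0
  → PA=0x1ACC6  (2 entries read)
#1 VA=0x161433B (r,kernel):
  [0] read 0x15 idx=11: raw=0x1D007 flags P=1 W=1 U=1 S=0
  [1] read 0x1D idx=20: raw=0x1E007 flags P=1 W=1 U=1 S=0
  → PA=0x1E33B  (2 entries read)
#2 VA=0x3C0547B (r,kernel):
  [0] read 0x15 idx=30: raw=0x22007 flags P=1 W=1 U=1 S=0
  [1] read 0x22 idx=5: raw=0x26007 flags P=1 W=1 U=1 S=0
  → PA=0x2647B  (2 entries read)
#3 VA=0x161433B (r,kernel):
  TLB hit vpn=0x1614 → PA=0x1E33B

TLB: [["0x1E16", "0x1A"], ["0x3C05", "0x26"], ["0x1614", "0x1E"]]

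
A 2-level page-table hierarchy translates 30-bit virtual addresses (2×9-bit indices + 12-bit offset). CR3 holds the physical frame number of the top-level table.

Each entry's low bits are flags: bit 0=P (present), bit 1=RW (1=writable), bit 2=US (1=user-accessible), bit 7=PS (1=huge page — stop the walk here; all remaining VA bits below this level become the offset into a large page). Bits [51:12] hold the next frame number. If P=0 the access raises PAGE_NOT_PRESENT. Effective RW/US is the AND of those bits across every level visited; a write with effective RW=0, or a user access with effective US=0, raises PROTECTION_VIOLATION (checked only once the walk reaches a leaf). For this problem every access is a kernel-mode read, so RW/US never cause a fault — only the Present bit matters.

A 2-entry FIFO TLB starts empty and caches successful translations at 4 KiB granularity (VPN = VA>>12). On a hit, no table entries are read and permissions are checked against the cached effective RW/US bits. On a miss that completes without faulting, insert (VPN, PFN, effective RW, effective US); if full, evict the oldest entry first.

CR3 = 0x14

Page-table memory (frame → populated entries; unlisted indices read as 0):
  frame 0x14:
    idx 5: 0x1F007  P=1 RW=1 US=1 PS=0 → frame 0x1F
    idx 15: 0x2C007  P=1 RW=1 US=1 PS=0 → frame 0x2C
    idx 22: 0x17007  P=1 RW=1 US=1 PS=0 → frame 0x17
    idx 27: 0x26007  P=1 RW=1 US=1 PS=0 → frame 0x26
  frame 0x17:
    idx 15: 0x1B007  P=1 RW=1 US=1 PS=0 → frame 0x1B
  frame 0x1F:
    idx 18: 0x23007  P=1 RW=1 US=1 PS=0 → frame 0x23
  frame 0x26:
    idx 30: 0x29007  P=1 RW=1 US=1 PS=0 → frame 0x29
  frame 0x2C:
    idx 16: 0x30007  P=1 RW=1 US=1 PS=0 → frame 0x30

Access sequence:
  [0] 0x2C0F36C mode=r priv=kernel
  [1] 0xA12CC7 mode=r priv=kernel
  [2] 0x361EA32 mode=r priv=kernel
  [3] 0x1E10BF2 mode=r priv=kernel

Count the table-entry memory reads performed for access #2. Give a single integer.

Walk each access:
#0 VA=0x2C0F36C (r,kernel):
  lvl0: tbl 0x14, slot 22 ⇒ 0x17007 (P1/RW1/US1/PS0)
  lvl1: tbl 0x17, slot 15 ⇒ 0x1B007 (P1/RW1/US1/PS0)
  ⇒ phys 0x1B36C  [2 reads]
#1 VA=0xA12CC7 (r,kernel):
  lvl0: tbl 0x14, slot 5 ⇒ 0x1F007 (P1/RW1/US1/PS0)
  lvl1: tbl 0x1F, slot 18 ⇒ 0x23007 (P1/RW1/US1/PS0)
  ⇒ phys 0x23CC7  [2 reads]
#2 VA=0x361EA32 (r,kernel):
  lvl0: tbl 0x14, slot 27 ⇒ 0x26007 (P1/RW1/US1/PS0)
  lvl1: tbl 0x26, slot 30 ⇒ 0x29007 (P1/RW1/US1/PS0)
  ⇒ phys 0x29A32  [2 reads]
#3 VA=0x1E10BF2 (r,kernel):
  lvl0: tbl 0x14, slot 15 ⇒ 0x2C007 (P1/RW1/US1/PS0)
  lvl1: tbl 0x2C, slot 16 ⇒ 0x30007 (P1/RW1/US1/PS0)
  ⇒ phys 0x30BF2  [2 reads]

Entries read for #2: 2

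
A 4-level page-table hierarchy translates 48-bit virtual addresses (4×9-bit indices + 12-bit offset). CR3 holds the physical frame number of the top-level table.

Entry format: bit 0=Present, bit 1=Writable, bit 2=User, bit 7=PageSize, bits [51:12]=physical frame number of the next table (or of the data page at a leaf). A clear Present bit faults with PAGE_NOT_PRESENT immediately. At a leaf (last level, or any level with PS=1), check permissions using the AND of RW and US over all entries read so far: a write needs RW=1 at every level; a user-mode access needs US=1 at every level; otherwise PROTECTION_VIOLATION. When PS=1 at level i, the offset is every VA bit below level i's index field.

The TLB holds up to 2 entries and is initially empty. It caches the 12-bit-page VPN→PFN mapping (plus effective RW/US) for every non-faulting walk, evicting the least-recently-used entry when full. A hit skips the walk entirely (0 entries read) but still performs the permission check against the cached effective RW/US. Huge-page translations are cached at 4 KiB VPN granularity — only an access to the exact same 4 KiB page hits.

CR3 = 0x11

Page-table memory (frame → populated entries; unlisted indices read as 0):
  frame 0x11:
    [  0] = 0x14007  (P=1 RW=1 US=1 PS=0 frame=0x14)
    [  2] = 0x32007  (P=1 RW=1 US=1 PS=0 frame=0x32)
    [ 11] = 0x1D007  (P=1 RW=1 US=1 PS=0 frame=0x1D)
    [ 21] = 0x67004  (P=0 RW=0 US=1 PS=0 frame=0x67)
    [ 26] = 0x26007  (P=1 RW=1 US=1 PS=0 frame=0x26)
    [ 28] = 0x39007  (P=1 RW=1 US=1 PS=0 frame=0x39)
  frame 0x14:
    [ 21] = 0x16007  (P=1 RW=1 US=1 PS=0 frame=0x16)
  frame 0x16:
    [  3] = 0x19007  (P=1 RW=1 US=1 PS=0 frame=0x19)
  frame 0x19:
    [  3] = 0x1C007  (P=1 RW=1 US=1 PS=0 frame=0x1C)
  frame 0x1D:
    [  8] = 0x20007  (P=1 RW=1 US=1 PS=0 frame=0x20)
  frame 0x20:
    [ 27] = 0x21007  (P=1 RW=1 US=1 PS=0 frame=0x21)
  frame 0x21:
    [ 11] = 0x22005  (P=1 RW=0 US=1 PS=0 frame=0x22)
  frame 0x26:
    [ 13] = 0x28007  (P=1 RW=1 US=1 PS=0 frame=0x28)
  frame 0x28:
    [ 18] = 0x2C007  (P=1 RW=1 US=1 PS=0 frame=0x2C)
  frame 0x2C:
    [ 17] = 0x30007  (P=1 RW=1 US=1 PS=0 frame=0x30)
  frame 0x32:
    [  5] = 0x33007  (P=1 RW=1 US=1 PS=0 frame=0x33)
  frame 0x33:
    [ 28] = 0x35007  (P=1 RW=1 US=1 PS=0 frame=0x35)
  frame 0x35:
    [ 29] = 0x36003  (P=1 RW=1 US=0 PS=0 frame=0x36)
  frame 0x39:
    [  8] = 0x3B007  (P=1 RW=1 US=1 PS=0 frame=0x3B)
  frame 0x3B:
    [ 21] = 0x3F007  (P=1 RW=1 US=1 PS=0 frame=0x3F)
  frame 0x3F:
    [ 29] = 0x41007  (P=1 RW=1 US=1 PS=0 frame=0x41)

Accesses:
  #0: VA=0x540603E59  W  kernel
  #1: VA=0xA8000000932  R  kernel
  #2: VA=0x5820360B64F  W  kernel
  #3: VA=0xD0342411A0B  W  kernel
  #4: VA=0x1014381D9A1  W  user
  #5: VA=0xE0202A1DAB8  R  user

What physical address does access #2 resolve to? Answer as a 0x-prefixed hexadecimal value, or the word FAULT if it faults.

Trace:
#0 VA=0x540603E59 (w,kernel):
  [0] read 0x11 idx=0: raw=0x14007 flags P=1 W=1 U=1 S=0
  [1] read 0x14 idx=21: raw=0x16007 flags P=1 W=1 U=1 S=0
  [2] read 0x16 idx=3: raw=0x19007 flags P=1 W=1 U=1 S=0
  [3] read 0x19 idx=3: raw=0x1C007 flags P=1 W=1 U=1 S=0
  ⇒ phys 0x1CE59  [4 reads]
#1 VA=0xA8000000932 (r,kernel):
  [0] read 0x11 idx=21: raw=0x67004 flags P=0 W=0 U=1 S=0
  → PAGE_NOT_PRESENT  (1 entries read)
#2 VA=0x5820360B64F (w,kernel):
  [0] read 0x11 idx=11: raw=0x1D007 flags P=1 W=1 U=1 S=0
  [1] read 0x1D idx=8: raw=0x20007 flags P=1 W=1 U=1 S=0
  [2] read 0x20 idx=27: raw=0x21007 flags P=1 W=1 U=1 S=0
  [3] read 0x21 idx=11: raw=0x22005 flags P=1 W=0 U=1 S=0
  → PROTECTION_VIOLATION  (4 entries read)
#3 VA=0xD0342411A0B (w,kernel):
  [0] read 0x11 idx=26: raw=0x26007 flags P=1 W=1 U=1 S=0
  [1] read 0x26 idx=13: raw=0x28007 flags P=1 W=1 U=1 S=0
  [2] read 0x28 idx=18: raw=0x2C007 flags P=1 W=1 U=1 S=0
  [3] read 0x2C idx=17: raw=0x30007 flags P=1 W=1 U=1 S=0
  ⇒ phys 0x30A0B  [4 reads]
#4 VA=0x1014381D9A1 (w,user):
  [0] read 0x11 idx=2: raw=0x32007 flags P=1 W=1 U=1 S=0
  [1] read 0x32 idx=5: raw=0x33007 flags P=1 W=1 U=1 S=0
  [2] read 0x33 idx=28: raw=0x35007 flags P=1 W=1 U=1 S=0
  [3] read 0x35 idx=29: raw=0x36003 flags P=1 W=1 U=0 S=0
  → PROTECTION_VIOLATION  (4 entries read)
#5 VA=0xE0202A1DAB8 (r,user):
  [0] read 0x11 idx=28: raw=0x39007 flags P=1 W=1 U=1 S=0
  [1] read 0x39 idx=8: raw=0x3B007 flags P=1 W=1 U=1 S=0
  [2] read 0x3B idx=21: raw=0x3F007 flags P=1 W=1 U=1 S=0
  [3] read 0x3F idx=29: raw=0x41007 flags P=1 W=1 U=1 S=0
  ⇒ phys 0x41AB8  [4 reads]

Access #2 PA: FAULT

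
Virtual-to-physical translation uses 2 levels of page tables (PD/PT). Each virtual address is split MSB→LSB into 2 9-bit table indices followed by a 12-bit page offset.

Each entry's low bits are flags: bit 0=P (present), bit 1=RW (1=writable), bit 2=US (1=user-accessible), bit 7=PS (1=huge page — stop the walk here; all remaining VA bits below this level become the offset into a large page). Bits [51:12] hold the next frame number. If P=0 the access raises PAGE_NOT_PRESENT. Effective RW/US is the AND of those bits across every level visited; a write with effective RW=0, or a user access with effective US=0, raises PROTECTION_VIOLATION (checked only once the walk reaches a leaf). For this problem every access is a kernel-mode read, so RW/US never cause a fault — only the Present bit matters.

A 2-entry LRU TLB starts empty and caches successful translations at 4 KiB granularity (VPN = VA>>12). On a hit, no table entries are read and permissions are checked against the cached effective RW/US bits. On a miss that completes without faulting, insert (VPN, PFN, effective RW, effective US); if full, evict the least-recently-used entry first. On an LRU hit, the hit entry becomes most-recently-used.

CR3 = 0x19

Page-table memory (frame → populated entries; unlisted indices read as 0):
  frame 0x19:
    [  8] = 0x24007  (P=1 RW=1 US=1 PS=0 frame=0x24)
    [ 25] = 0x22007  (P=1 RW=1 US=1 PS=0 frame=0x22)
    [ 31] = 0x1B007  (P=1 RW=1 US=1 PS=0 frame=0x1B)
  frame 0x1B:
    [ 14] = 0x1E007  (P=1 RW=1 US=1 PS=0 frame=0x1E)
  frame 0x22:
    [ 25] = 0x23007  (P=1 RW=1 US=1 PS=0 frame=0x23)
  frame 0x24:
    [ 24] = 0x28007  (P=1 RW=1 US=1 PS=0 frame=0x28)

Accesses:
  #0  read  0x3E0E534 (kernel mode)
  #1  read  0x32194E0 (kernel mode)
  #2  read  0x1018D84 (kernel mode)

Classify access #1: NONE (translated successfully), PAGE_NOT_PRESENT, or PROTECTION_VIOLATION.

Trace:
#0 VA=0x3E0E534 (r,kernel):
  lvl0: tbl 0x19, slot 31 ⇒ 0x1B007 (P1/RW1/US1/PS0)
  lvl1: tbl 0x1B, slot 14 ⇒ 0x1E007 (P1/RW1/US1/PS0)
  → PA=0x1E534  (2 entries read)
#1 VA=0x32194E0 (r,kernel):
  lvl0: tbl 0x19, slot 25 ⇒ 0x22007 (P1/RW1/US1/PS0)
  lvl1: tbl 0x22, slot 25 ⇒ 0x23007 (P1/RW1/US1/PS0)
  → PA=0x234E0  (2 entries read)
#2 VA=0x1018D84 (r,kernel):
  lvl0: tbl 0x19, slot 8 ⇒ 0x24007 (P1/RW1/US1/PS0)
  lvl1: tbl 0x24, slot 24 ⇒ 0x28007 (P1/RW1/US1/PS0)
  → PA=0x28D84  (2 entries read)

Access #1 fault: NONE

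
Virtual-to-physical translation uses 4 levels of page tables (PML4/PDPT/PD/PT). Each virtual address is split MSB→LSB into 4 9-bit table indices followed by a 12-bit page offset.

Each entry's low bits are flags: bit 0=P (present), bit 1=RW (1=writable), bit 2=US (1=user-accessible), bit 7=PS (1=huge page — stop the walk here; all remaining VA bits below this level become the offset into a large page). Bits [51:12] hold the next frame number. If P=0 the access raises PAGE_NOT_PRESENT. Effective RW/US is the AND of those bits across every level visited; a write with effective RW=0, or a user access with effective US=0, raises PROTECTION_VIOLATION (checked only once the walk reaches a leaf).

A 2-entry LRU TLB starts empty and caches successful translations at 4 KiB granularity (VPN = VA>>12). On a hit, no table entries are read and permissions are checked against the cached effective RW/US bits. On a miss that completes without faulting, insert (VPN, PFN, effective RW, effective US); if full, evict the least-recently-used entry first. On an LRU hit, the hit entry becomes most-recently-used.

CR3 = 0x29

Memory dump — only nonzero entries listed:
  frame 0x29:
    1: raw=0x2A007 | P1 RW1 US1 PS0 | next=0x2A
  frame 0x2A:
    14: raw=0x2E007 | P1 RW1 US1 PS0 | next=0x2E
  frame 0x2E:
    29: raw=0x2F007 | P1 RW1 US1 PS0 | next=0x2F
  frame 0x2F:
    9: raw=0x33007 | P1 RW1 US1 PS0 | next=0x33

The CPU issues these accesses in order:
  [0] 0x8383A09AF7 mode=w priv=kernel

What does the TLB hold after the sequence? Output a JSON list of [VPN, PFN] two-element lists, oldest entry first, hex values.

Per-access translation:
#0 VA=0x8383A09AF7 (w,kernel):
  [0] read 0x29 idx=1: raw=0x2A007 flags P=1 W=1 U=1 S=0
  [1] read 0x2A idx=14: raw=0x2E007 flags P=1 W=1 U=1 S=0
  [2] read 0x2E idx=29: raw=0x2F007 flags P=1 W=1 U=1 S=0
  [3] read 0x2F idx=9: raw=0x33007 flags P=1 W=1 U=1 S=0
  ⇒ phys 0x33AF7  [4 reads]

TLB: [["0x8383A09", "0x33"]]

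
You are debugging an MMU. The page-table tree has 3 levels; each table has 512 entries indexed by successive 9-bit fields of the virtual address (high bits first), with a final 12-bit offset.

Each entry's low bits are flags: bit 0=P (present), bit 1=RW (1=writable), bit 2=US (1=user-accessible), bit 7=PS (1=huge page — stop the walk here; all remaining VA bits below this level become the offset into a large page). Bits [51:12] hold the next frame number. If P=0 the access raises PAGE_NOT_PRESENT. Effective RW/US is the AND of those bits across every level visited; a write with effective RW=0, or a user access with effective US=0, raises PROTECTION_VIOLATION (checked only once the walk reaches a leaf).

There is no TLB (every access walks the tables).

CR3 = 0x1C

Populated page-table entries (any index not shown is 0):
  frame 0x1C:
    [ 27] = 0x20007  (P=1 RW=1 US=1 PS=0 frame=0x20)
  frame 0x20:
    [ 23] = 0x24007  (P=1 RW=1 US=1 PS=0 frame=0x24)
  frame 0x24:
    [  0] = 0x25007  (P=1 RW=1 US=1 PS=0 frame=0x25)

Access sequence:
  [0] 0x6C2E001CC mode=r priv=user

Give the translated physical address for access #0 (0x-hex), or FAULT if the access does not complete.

Trace:
#0 VA=0x6C2E001CC (r,user):
  [0] read 0x1C idx=27: raw=0x20007 flags P=1 W=1 U=1 S=0
  [1] read 0x20 idx=23: raw=0x24007 flags P=1 W=1 U=1 S=0
  [2] read 0x24 idx=0: raw=0x25007 flags P=1 W=1 U=1 S=0
  ✓ 0x251CC  — 3 lookups

Access #0 PA: 0x251CC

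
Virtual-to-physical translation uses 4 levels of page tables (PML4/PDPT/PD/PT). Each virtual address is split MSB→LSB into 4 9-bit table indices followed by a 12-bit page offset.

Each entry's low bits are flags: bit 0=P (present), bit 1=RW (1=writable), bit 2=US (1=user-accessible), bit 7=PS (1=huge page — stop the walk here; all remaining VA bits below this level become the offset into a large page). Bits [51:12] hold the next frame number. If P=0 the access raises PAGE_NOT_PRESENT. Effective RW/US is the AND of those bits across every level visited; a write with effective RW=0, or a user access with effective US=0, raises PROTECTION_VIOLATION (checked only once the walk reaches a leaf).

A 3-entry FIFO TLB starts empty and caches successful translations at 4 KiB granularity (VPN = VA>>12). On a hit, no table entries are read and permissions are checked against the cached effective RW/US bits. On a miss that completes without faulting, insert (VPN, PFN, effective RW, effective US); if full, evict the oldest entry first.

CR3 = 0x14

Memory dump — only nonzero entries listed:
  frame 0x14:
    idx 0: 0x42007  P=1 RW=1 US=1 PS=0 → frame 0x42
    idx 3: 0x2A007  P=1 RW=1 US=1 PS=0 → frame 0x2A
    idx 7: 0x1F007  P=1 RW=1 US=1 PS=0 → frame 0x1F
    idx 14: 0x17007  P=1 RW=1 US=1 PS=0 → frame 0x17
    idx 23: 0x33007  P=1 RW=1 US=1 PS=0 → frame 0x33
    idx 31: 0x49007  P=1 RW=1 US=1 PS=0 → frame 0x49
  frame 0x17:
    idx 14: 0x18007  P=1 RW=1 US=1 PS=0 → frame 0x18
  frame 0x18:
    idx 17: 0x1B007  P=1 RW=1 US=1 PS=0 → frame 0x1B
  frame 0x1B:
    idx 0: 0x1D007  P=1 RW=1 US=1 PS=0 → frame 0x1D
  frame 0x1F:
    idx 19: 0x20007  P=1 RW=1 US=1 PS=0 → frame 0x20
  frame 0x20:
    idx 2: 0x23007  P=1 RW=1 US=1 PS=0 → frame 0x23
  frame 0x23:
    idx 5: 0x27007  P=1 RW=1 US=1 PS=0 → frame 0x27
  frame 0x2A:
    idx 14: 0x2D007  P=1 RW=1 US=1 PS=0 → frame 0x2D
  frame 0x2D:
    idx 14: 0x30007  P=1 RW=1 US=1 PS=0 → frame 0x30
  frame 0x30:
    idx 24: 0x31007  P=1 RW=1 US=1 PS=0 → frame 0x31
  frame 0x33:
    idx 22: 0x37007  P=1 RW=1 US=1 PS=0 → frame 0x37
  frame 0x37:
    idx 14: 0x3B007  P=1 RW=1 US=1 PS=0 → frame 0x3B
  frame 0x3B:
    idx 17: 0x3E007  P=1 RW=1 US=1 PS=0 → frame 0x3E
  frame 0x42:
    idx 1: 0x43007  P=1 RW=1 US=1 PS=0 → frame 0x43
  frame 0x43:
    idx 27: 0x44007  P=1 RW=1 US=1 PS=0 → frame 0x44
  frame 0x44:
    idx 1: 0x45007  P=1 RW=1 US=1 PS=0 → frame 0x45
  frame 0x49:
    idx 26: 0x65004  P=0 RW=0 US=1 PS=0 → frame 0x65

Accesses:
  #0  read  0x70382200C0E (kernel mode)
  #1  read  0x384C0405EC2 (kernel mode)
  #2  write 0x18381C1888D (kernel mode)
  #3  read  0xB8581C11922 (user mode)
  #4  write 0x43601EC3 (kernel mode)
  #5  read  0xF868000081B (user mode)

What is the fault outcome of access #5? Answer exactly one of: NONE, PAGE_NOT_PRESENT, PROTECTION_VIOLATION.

Walk each access:
#0 VA=0x70382200C0E (r,kernel):
  L0 @0x14[14] → 0x17007  P=1,RW=1,US=1,PS=0
  L1 @0x17[14] → 0x18007  P=1,RW=1,US=1,PS=0
  L2 @0x18[17] → 0x1B007  P=1,RW=1,US=1,PS=0
  L3 @0x1B[0] → 0x1D007  P=1,RW=1,US=1,PS=0
  ⇒ phys 0x1DC0E  [4 reads]
#1 VA=0x384C0405EC2 (r,kernel):
  L0 @0x14[7] → 0x1F007  P=1,RW=1,US=1,PS=0
  L1 @0x1F[19] → 0x20007  P=1,RW=1,US=1,PS=0
  L2 @0x20[2] → 0x23007  P=1,RW=1,US=1,PS=0
  L3 @0x23[5] → 0x27007  P=1,RW=1,US=1,PS=0
  ⇒ phys 0x27EC2  [4 reads]
#2 VA=0x18381C1888D (w,kernel):
  L0 @0x14[3] → 0x2A007  P=1,RW=1,US=1,PS=0
  L1 @0x2A[14] → 0x2D007  P=1,RW=1,US=1,PS=0
  L2 @0x2D[14] → 0x30007  P=1,RW=1,US=1,PS=0
  L3 @0x30[24] → 0x31007  P=1,RW=1,US=1,PS=0
  ⇒ phys 0x3188D  [4 reads]
#3 VA=0xB8581C11922 (r,user):
  L0 @0x14[23] → 0x33007  P=1,RW=1,US=1,PS=0
  L1 @0x33[22] → 0x37007  P=1,RW=1,US=1,PS=0
  L2 @0x37[14] → 0x3B007  P=1,RW=1,US=1,PS=0
  L3 @0x3B[17] → 0x3E007  P=1,RW=1,US=1,PS=0
  ⇒ phys 0x3E922  [4 reads]
#4 VA=0x43601EC3 (w,kernel):
  L0 @0x14[0] → 0x42007  P=1,RW=1,US=1,PS=0
  L1 @0x42[1] → 0x43007  P=1,RW=1,US=1,PS=0
  L2 @0x43[27] → 0x44007  P=1,RW=1,US=1,PS=0
  L3 @0x44[1] → 0x45007  P=1,RW=1,US=1,PS=0
  ⇒ phys 0x45EC3  [4 reads]
#5 VA=0xF868000081B (r,user):
  L0 @0x14[31] → 0x49007  P=1,RW=1,US=1,PS=0
  L1 @0x49[26] → 0x65004  P=0,RW=0,US=1,PS=0
  → PAGE_NOT_PRESENT  (2 entries read)

Access #5 fault: PAGE_NOT_PRESENT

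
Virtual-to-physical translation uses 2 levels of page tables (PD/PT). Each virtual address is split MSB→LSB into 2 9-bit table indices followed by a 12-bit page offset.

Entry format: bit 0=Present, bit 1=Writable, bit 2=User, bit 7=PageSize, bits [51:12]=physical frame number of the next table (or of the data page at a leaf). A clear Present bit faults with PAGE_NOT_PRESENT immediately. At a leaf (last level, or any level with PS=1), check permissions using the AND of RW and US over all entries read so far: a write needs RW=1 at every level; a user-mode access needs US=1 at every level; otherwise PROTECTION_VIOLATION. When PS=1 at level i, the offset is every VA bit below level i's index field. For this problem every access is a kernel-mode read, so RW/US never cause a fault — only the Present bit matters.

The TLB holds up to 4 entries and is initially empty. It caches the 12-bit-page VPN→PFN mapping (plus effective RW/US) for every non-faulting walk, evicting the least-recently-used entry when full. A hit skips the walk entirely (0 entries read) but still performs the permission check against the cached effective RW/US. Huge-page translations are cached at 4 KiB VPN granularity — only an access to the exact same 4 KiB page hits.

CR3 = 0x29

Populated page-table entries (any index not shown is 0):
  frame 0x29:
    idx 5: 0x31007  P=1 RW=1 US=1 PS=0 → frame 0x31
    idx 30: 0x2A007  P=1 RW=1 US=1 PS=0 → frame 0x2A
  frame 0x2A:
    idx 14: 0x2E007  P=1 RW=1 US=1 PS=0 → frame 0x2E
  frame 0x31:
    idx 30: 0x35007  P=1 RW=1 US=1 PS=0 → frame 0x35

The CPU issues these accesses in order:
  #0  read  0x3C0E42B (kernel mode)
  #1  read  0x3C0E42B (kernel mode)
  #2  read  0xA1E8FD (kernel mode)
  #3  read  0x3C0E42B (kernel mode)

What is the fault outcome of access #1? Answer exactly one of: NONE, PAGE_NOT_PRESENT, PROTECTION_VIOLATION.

Walk each access:
#0 VA=0x3C0E42B (r,kernel):
  lvl0: tbl 0x29, slot 30 ⇒ 0x2A007 (P1/RW1/US1/PS0)
  lvl1: tbl 0x2A, slot 14 ⇒ 0x2E007 (P1/RW1/US1/PS0)
  → PA=0x2E42B  (2 entries read)
#1 VA=0x3C0E42B (r,kernel):
  TLB hit vpn=0x3C0E → PA=0x2E42B
#2 VA=0xA1E8FD (r,kernel):
  lvl0: tbl 0x29, slot 5 ⇒ 0x31007 (P1/RW1/US1/PS0)
  lvl1: tbl 0x31, slot 30 ⇒ 0x35007 (P1/RW1/US1/PS0)
  → PA=0x358FD  (2 entries read)
#3 VA=0x3C0E42B (r,kernel):
  TLB hit vpn=0x3C0E → PA=0x2E42B

Access #1 fault: NONE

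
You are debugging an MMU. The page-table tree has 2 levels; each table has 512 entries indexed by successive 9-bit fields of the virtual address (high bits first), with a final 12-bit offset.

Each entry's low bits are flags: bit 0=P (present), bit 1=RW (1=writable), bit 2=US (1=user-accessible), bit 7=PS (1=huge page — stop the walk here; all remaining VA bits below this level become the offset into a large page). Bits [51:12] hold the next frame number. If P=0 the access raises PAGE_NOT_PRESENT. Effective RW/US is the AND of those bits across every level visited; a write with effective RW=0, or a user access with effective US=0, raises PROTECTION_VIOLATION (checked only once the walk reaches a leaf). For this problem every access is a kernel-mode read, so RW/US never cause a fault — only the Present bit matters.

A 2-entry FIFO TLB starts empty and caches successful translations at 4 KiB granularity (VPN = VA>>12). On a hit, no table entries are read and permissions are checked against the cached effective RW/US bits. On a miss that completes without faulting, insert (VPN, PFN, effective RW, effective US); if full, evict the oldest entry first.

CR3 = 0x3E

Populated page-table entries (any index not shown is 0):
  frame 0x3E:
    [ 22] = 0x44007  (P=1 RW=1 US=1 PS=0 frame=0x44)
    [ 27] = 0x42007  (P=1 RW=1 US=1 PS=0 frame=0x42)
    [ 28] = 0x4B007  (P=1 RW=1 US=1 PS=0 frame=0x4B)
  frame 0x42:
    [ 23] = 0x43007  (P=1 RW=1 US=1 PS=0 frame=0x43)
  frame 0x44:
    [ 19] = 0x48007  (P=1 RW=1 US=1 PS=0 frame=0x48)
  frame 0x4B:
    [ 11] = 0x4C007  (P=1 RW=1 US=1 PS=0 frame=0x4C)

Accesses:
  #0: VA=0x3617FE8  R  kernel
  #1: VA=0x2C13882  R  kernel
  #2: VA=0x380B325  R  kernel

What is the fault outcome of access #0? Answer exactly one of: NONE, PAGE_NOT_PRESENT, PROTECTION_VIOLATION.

Per-access translation:
#0 VA=0x3617FE8 (r,kernel):
  L0: frame=0x3E idx=27 entry=0x42007 [P=1 RW=1 US=1 PS=0]
  L1: frame=0x42 idx=23 entry=0x43007 [P=1 RW=1 US=1 PS=0]
  ✓ 0x43FE8  — 2 lookups
#1 VA=0x2C13882 (r,kernel):
  L0: frame=0x3E idx=22 entry=0x44007 [P=1 RW=1 US=1 PS=0]
  L1: frame=0x44 idx=19 entry=0x48007 [P=1 RW=1 US=1 PS=0]
  ✓ 0x48882  — 2 lookups
#2 VA=0x380B325 (r,kernel):
  L0: frame=0x3E idx=28 entry=0x4B007 [P=1 RW=1 US=1 PS=0]
  L1: frame=0x4B idx=11 entry=0x4C007 [P=1 RW=1 US=1 PS=0]
  ✓ 0x4C325  — 2 lookups

Access #0 fault: NONE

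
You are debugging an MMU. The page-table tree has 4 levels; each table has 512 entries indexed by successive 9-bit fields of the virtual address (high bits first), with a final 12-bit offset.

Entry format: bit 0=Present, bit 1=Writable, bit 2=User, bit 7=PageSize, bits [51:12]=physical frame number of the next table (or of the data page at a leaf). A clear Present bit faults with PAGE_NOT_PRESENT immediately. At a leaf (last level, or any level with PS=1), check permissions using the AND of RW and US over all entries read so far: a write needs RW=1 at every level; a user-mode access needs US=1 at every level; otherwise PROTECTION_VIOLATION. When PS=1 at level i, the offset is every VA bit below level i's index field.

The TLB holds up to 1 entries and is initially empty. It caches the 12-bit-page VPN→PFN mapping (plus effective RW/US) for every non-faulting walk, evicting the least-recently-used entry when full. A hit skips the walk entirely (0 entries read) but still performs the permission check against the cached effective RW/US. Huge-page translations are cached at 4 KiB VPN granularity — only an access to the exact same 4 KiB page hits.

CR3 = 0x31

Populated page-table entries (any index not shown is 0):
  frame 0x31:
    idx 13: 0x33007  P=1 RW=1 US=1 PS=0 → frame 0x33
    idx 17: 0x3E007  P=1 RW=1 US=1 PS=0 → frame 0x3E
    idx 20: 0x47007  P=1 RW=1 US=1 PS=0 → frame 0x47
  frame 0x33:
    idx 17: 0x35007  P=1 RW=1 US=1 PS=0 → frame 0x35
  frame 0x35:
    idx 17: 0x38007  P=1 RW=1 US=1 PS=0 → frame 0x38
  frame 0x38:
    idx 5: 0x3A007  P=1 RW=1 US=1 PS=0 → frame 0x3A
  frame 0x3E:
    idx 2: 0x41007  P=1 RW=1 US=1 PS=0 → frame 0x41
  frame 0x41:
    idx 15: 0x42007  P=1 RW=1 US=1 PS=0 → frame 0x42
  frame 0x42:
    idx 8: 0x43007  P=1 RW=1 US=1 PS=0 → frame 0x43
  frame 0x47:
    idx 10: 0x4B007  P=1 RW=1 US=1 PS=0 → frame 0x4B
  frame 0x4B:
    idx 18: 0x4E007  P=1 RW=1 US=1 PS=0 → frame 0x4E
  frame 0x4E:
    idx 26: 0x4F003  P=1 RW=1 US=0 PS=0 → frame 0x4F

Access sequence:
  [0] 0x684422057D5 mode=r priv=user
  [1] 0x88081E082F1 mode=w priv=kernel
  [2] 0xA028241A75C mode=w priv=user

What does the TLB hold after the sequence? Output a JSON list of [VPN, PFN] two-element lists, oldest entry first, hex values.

Trace:
#0 VA=0x684422057D5 (r,user):
  L0 @0x31[13] → 0x33007  P=1,RW=1,US=1,PS=0
  L1 @0x33[17] → 0x35007  P=1,RW=1,US=1,PS=0
  L2 @0x35[17] → 0x38007  P=1,RW=1,US=1,PS=0
  L3 @0x38[5] → 0x3A007  P=1,RW=1,US=1,PS=0
  → PA=0x3A7D5  (4 entries read)
#1 VA=0x88081E082F1 (w,kernel):
  L0 @0x31[17] → 0x3E007  P=1,RW=1,US=1,PS=0
  L1 @0x3E[2] → 0x41007  P=1,RW=1,US=1,PS=0
  L2 @0x41[15] → 0x42007  P=1,RW=1,US=1,PS=0
  L3 @0x42[8] → 0x43007  P=1,RW=1,US=1,PS=0
  → PA=0x432F1  (4 entries read)
#2 VA=0xA028241A75C (w,user):
  L0 @0x31[20] → 0x47007  P=1,RW=1,US=1,PS=0
  L1 @0x47[10] → 0x4B007  P=1,RW=1,US=1,PS=0
  L2 @0x4B[18] → 0x4E007  P=1,RW=1,US=1,PS=0
  L3 @0x4E[26] → 0x4F003  P=1,RW=1,US=0,PS=0
  ✗ PROTECTION_VIOLATION  [4 reads]

TLB: [["0x88081E08", "0x43"]]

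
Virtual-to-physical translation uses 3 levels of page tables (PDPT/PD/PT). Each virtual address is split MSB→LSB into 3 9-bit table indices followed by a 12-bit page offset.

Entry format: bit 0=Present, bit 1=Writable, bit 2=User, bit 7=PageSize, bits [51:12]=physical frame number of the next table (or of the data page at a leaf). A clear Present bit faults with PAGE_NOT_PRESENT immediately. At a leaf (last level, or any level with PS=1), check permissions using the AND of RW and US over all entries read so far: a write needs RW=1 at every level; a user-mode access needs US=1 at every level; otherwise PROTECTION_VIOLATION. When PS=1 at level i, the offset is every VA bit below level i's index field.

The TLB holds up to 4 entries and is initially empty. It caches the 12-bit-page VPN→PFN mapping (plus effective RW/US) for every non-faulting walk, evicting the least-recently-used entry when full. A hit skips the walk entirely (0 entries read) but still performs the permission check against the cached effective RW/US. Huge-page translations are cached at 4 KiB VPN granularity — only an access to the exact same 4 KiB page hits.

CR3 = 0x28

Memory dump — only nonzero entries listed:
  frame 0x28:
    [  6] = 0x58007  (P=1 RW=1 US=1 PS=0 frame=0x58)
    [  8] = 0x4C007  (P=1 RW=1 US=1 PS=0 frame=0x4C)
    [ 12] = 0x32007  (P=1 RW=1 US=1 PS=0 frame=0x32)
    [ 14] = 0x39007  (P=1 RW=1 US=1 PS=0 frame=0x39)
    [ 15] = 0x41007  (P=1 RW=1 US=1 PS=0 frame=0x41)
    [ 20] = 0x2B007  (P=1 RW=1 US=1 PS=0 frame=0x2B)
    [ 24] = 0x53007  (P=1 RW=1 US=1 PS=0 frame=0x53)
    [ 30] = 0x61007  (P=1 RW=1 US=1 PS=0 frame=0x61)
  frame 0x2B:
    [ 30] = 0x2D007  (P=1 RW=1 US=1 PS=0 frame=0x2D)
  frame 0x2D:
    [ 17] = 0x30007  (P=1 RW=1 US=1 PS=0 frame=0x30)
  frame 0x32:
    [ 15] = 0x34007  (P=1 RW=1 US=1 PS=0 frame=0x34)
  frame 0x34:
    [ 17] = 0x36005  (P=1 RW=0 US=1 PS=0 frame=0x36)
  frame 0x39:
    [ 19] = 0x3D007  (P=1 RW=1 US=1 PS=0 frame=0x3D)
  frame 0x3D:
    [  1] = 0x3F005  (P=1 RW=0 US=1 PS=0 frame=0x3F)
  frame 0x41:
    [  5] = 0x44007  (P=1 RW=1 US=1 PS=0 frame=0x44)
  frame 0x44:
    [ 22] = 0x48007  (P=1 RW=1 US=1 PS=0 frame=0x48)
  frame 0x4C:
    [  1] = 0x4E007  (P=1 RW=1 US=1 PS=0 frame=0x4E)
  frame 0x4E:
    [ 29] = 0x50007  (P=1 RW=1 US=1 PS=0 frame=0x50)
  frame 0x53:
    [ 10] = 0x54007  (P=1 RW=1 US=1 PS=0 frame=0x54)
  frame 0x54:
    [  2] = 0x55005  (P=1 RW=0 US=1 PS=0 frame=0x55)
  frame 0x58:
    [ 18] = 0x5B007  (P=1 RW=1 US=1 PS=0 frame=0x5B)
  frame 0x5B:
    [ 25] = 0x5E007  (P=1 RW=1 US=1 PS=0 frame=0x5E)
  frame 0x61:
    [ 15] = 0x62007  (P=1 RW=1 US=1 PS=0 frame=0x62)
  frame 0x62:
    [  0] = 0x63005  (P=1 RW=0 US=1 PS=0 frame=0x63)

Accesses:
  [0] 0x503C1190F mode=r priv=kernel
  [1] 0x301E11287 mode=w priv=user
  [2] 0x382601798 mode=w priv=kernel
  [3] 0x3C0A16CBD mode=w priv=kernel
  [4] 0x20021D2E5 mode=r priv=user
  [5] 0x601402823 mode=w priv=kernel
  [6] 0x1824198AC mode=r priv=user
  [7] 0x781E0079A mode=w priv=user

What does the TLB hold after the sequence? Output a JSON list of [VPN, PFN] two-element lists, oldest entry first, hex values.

Trace:
#0 VA=0x503C1190F (r,kernel):
  L0: frame=0x28 idx=20 entry=0x2B007 [P=1 RW=1 US=1 PS=0]
  L1: frame=0x2B idx=30 entry=0x2D007 [P=1 RW=1 US=1 PS=0]
  L2: frame=0x2D idx=17 entry=0x30007 [P=1 RW=1 US=1 PS=0]
  ✓ 0x3090F  — 3 lookups
#1 VA=0x301E11287 (w,user):
  L0: frame=0x28 idx=12 entry=0x32007 [P=1 RW=1 US=1 PS=0]
  L1: frame=0x32 idx=15 entry=0x34007 [P=1 RW=1 US=1 PS=0]
  L2: frame=0x34 idx=17 entry=0x36005 [P=1 RW=0 US=1 PS=0]
  ✗ PROTECTION_VIOLATION  [3 reads]
#2 VA=0x382601798 (w,kernel):
  L0: frame=0x28 idx=14 entry=0x39007 [P=1 RW=1 US=1 PS=0]
  L1: frame=0x39 idx=19 entry=0x3D007 [P=1 RW=1 US=1 PS=0]
  L2: frame=0x3D idx=1 entry=0x3F005 [P=1 RW=0 US=1 PS=0]
  ✗ PROTECTION_VIOLATION  [3 reads]
#3 VA=0x3C0A16CBD (w,kernel):
  L0: frame=0x28 idx=15 entry=0x41007 [P=1 RW=1 US=1 PS=0]
  L1: frame=0x41 idx=5 entry=0x44007 [P=1 RW=1 US=1 PS=0]
  L2: frame=0x44 idx=22 entry=0x48007 [P=1 RW=1 US=1 PS=0]
  ✓ 0x48CBD  — 3 lookups
#4 VA=0x20021D2E5 (r,user):
  L0: frame=0x28 idx=8 entry=0x4C007 [P=1 RW=1 US=1 PS=0]
  L1: frame=0x4C idx=1 entry=0x4E007 [P=1 RW=1 US=1 PS=0]
  L2: frame=0x4E idx=29 entry=0x50007 [P=1 RW=1 US=1 PS=0]
  ✓ 0x502E5  — 3 lookups
#5 VA=0x601402823 (w,kernel):
  L0: frame=0x28 idx=24 entry=0x53007 [P=1 RW=1 US=1 PS=0]
  L1: frame=0x53 idx=10 entry=0x54007 [P=1 RW=1 US=1 PS=0]
  L2: frame=0x54 idx=2 entry=0x55005 [P=1 RW=0 US=1 PS=0]
  ✗ PROTECTION_VIOLATION  [3 reads]
#6 VA=0x1824198AC (r,user):
  L0: frame=0x28 idx=6 entry=0x58007 [P=1 RW=1 US=1 PS=0]
  L1: frame=0x58 idx=18 entry=0x5B007 [P=1 RW=1 US=1 PS=0]
  L2: frame=0x5B idx=25 entry=0x5E007 [P=1 RW=1 US=1 PS=0]
  ✓ 0x5E8AC  — 3 lookups
#7 VA=0x781E0079A (w,user):
  L0: frame=0x28 idx=30 entry=0x61007 [P=1 RW=1 US=1 PS=0]
  L1: frame=0x61 idx=15 entry=0x62007 [P=1 RW=1 US=1 PS=0]
  L2: frame=0x62 idx=0 entry=0x63005 [P=1 RW=0 US=1 PS=0]
  ✗ PROTECTION_VIOLATION  [3 reads]

TLB: [["0x503C11", "0x30"], ["0x3C0A16", "0x48"], ["0x20021D", "0x50"], ["0x182419", "0x5E"]]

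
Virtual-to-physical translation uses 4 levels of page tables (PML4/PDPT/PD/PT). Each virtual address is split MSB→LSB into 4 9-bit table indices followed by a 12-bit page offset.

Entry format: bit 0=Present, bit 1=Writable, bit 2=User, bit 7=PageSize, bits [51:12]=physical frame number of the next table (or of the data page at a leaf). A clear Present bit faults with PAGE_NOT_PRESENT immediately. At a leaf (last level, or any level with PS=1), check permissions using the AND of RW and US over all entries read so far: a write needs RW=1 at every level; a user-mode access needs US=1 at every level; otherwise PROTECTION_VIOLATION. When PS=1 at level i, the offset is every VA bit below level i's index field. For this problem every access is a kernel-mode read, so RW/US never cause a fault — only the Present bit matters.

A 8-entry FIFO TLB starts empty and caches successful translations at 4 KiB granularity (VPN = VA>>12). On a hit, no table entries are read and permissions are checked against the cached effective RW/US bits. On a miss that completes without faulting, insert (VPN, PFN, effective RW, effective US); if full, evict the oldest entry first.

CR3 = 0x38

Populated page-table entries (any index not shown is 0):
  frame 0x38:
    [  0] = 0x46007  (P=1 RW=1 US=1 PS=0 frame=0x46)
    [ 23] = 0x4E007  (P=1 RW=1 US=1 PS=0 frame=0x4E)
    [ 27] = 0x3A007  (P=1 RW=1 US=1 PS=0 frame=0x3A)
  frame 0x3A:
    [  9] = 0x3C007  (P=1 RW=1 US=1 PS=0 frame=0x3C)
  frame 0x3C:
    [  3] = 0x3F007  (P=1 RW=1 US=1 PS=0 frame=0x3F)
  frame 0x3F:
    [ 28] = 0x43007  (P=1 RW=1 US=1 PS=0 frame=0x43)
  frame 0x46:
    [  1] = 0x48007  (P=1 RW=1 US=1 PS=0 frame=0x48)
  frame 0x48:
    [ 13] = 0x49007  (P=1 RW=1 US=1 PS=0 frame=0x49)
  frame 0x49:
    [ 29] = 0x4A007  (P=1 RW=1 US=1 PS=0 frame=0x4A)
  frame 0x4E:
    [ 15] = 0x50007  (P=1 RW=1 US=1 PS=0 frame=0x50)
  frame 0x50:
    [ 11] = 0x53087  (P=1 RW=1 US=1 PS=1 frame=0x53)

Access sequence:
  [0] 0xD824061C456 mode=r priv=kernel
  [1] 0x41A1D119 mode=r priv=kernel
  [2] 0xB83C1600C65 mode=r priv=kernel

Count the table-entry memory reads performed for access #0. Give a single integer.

Trace:
#0 VA=0xD824061C456 (r,kernel):
  [0] read 0x38 idx=27: raw=0x3A007 flags P=1 W=1 U=1 S=0
  [1] read 0x3A idx=9: raw=0x3C007 flags P=1 W=1 U=1 S=0
  [2] read 0x3C idx=3: raw=0x3F007 flags P=1 W=1 U=1 S=0
  [3] read 0x3F idx=28: raw=0x43007 flags P=1 W=1 U=1 S=0
  → PA=0x43456  (4 entries read)
#1 VA=0x41A1D119 (r,kernel):
  [0] read 0x38 idx=0: raw=0x46007 flags P=1 W=1 U=1 S=0
  [1] read 0x46 idx=1: raw=0x48007 flags P=1 W=1 U=1 S=0
  [2] read 0x48 idx=13: raw=0x49007 flags P=1 W=1 U=1 S=0
  [3] read 0x49 idx=29: raw=0x4A007 flags P=1 W=1 U=1 S=0
  → PA=0x4A119  (4 entries read)
#2 VA=0xB83C1600C65 (r,kernel):
  [0] read 0x38 idx=23: raw=0x4E007 flags P=1 W=1 U=1 S=0
  [1] read 0x4E idx=15: raw=0x50007 flags P=1 W=1 U=1 S=0
  [2] read 0x50 idx=11: raw=0x53087 flags P=1 W=1 U=1 S=1
  → PA=0x53C65 (huge @L2)  (3 entries read)

Entries read for #0: 4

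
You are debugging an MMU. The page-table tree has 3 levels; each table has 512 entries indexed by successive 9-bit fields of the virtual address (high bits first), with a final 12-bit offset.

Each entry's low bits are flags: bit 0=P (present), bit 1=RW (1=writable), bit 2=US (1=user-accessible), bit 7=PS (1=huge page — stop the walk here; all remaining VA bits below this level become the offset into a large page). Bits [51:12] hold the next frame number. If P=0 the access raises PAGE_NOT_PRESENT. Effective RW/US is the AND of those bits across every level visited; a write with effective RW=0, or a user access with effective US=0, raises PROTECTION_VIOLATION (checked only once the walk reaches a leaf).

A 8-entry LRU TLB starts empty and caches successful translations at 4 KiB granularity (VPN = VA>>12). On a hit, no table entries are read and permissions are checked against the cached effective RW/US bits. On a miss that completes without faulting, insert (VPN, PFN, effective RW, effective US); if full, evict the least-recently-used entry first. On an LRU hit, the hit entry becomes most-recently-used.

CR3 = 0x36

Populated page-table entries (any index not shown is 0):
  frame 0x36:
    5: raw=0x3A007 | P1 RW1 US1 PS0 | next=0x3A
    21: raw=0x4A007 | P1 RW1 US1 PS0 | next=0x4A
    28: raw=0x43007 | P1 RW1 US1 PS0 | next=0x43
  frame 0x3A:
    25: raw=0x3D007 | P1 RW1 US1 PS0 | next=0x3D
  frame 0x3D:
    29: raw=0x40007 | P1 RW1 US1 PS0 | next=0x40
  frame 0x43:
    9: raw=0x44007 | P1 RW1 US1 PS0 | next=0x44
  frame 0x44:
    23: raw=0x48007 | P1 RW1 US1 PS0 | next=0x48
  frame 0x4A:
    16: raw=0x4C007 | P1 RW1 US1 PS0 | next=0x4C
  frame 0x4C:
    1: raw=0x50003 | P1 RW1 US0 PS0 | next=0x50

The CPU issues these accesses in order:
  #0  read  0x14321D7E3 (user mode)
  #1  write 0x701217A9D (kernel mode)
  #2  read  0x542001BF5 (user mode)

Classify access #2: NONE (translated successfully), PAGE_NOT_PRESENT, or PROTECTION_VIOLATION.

Per-access translation:
#0 VA=0x14321D7E3 (r,user):
  L0 @0x36[5] → 0x3A007  P=1,RW=1,US=1,PS=0
  L1 @0x3A[25] → 0x3D007  P=1,RW=1,US=1,PS=0
  L2 @0x3D[29] → 0x40007  P=1,RW=1,US=1,PS=0
  → PA=0x407E3  (3 entries read)
#1 VA=0x701217A9D (w,kernel):
  L0 @0x36[28] → 0x43007  P=1,RW=1,US=1,PS=0
  L1 @0x43[9] → 0x44007  P=1,RW=1,US=1,PS=0
  L2 @0x44[23] → 0x48007  P=1,RW=1,US=1,PS=0
  → PA=0x48A9D  (3 entries read)
#2 VA=0x542001BF5 (r,user):
  L0 @0x36[21] → 0x4A007  P=1,RW=1,US=1,PS=0
  L1 @0x4A[16] → 0x4C007  P=1,RW=1,US=1,PS=0
  L2 @0x4C[1] → 0x50003  P=1,RW=1,US=0,PS=0
  → PROTECTION_VIOLATION  (3 entries read)

Access #2 fault: PROTECTION_VIOLATION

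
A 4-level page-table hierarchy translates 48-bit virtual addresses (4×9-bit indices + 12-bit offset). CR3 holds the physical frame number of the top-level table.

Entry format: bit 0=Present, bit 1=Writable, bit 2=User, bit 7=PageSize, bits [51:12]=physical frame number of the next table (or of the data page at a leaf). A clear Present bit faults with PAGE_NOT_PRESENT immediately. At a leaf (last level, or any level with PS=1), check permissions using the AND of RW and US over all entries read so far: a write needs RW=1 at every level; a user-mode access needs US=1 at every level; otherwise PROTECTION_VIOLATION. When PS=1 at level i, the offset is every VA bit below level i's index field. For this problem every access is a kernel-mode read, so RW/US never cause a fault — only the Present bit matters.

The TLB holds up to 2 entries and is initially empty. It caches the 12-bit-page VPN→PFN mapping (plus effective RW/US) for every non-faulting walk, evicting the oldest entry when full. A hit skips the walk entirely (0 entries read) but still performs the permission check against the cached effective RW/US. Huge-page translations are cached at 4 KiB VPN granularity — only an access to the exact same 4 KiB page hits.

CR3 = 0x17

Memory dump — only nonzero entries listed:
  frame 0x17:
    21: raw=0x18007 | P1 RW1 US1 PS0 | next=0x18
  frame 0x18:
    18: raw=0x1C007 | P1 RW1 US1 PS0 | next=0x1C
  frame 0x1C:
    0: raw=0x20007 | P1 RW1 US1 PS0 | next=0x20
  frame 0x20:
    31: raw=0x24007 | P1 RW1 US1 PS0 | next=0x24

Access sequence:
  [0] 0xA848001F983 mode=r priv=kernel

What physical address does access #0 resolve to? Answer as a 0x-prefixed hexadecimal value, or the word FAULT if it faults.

Walk each access:
#0 VA=0xA848001F983 (r,kernel):
  L0 @0x17[21] → 0x18007  P=1,RW=1,US=1,PS=0
  L1 @0x18[18] → 0x1C007  P=1,RW=1,US=1,PS=0
  L2 @0x1C[0] → 0x20007  P=1,RW=1,US=1,PS=0
  L3 @0x20[31] → 0x24007  P=1,RW=1,US=1,PS=0
  → PA=0x24983  (4 entries read)

Access #0 PA: 0x24983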